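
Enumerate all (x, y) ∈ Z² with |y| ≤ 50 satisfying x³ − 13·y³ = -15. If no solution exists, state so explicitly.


The equation is x³ - 13y³ = -15. For fixed y, x³ = 13·y³ − 15, so a solution requires the RHS to be a perfect cube.
Strategy: iterate y from -50 to 50, compute RHS = 13·y³ − 15, and check whether it is a (positive or negative) perfect cube.
Check small values of y:
  y = 0: RHS = -15 is not a perfect cube.
  y = 1: RHS = -2 is not a perfect cube.
  y = -1: RHS = -28 is not a perfect cube.
  y = 2: RHS = 89 is not a perfect cube.
  y = -2: RHS = -119 is not a perfect cube.
  y = 3: RHS = 336 is not a perfect cube.
  y = -3: RHS = -366 is not a perfect cube.
Continuing the search up to |y| = 50 finds no solutions either.
No (x, y) in the scanned range satisfies the equation.

No integer solutions with |y| ≤ 50.


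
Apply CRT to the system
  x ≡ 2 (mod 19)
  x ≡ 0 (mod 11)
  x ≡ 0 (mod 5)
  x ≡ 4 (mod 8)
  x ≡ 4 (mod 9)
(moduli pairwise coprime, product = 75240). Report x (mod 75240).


Product of moduli M = 19 · 11 · 5 · 8 · 9 = 75240.
Merge one congruence at a time:
  Start: x ≡ 2 (mod 19).
  Combine with x ≡ 0 (mod 11); new modulus lcm = 209.
    Write x = 2 + 19·t and substitute into x ≡ 0 (mod 11): 19·t ≡ 0 − 2 = -2 (mod 11).
    Reduce coefficients mod 11: 8·t ≡ 9 (mod 11).
    The inverse of 8 mod 11 is 7 (since 8·7 = 56 = 5·11 + 1), so t ≡ 7·9 = 63 ≡ 8 (mod 11).
    Then x = 2 + 19·8 = 154, valid modulo lcm(19, 11) = 209: x ≡ 154 (mod 209).
  Combine with x ≡ 0 (mod 5); new modulus lcm = 1045.
    Write x = 154 + 209·t and substitute into x ≡ 0 (mod 5): 209·t ≡ 0 − 154 = -154 (mod 5).
    Reduce coefficients mod 5: 4·t ≡ 1 (mod 5).
    The inverse of 4 mod 5 is 4 (since 4·4 = 16 = 3·5 + 1), so t ≡ 4·1 = 4 ≡ 4 (mod 5).
    Then x = 154 + 209·4 = 990, valid modulo lcm(209, 5) = 1045: x ≡ 990 (mod 1045).
  Combine with x ≡ 4 (mod 8); new modulus lcm = 8360.
    Write x = 990 + 1045·t and substitute into x ≡ 4 (mod 8): 1045·t ≡ 4 − 990 = -986 (mod 8).
    Reduce coefficients mod 8: 5·t ≡ 6 (mod 8).
    The inverse of 5 mod 8 is 5 (since 5·5 = 25 = 3·8 + 1), so t ≡ 5·6 = 30 ≡ 6 (mod 8).
    Then x = 990 + 1045·6 = 7260, valid modulo lcm(1045, 8) = 8360: x ≡ 7260 (mod 8360).
  Combine with x ≡ 4 (mod 9); new modulus lcm = 75240.
    Write x = 7260 + 8360·t and substitute into x ≡ 4 (mod 9): 8360·t ≡ 4 − 7260 = -7256 (mod 9).
    Reduce coefficients mod 9: 8·t ≡ 7 (mod 9).
    The inverse of 8 mod 9 is 8 (since 8·8 = 64 = 7·9 + 1), so t ≡ 8·7 = 56 ≡ 2 (mod 9).
    Then x = 7260 + 8360·2 = 23980, valid modulo lcm(8360, 9) = 75240: x ≡ 23980 (mod 75240).
Verify against each original: 23980 mod 19 = 2, 23980 mod 11 = 0, 23980 mod 5 = 0, 23980 mod 8 = 4, 23980 mod 9 = 4.

x ≡ 23980 (mod 75240).


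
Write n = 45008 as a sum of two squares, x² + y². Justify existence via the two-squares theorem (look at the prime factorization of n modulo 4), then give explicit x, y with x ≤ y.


Step 1: Factor n = 45008 = 2^4 · 29 · 97.
Step 2: Check the mod-4 condition on each prime factor: 2 = 2 (special); 29 ≡ 1 (mod 4), exponent 1; 97 ≡ 1 (mod 4), exponent 1.
All primes ≡ 3 (mod 4) appear to even exponent (or don't appear), so by the two-squares theorem n IS expressible as a sum of two squares.
Step 3: Build a representation. Group n = k² · m with k = 4 and m = 29 · 97 = 2813 (a product of primes ≡ 1 (mod 4)); a representation of m scales to one of n via (k·x)² + (k·y)² = k²(x² + y²). Each prime p ≡ 1 (mod 4) is itself a sum of two squares; find a² by testing p − a² for a perfect square:
  29: 29 − 1² = 28, 29 − 2² = 25 = 5² ⇒ 29 = 2² + 5².
  97: 97 − 1² = 96, 97 − 2² = 93, 97 − 3² = 88, 97 − 4² = 81 = 9² ⇒ 97 = 4² + 9².
  Combine using the Brahmagupta–Fibonacci identity (a² + b²)(c² + d²) = (ac − bd)² + (ad + bc)² = (ac + bd)² + (ad − bc)²:
  29 · 97 = 2813: from (2² + 5²)(4² + 9²), take (2·4 − 5·9, 2·9 + 5·4) = (8 − 45, 18 + 20) = (-37, 38); dropping signs (only squares matter) gives (37, 38); check 37² + 38² = 1369 + 1444 = 2813 ✓.
  Scale by k = 4: (4·37, 4·38) = (148, 152).
Step 4: Order so x ≤ y and verify: 148² + 152² = 21904 + 23104 = 45008 = n. ✓

n = 45008 = 148² + 152² (one valid representation with x ≤ y).


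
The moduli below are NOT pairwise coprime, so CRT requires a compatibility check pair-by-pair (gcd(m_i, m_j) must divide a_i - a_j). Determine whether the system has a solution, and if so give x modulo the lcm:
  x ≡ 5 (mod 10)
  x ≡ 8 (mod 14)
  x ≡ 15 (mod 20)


Moduli 10, 14, 20 are not pairwise coprime, so CRT works modulo lcm(m_i) when all pairwise compatibility conditions hold.
Pairwise compatibility: gcd(m_i, m_j) must divide a_i - a_j for every pair.
Merge one congruence at a time:
  Start: x ≡ 5 (mod 10).
  Combine with x ≡ 8 (mod 14): gcd(10, 14) = 2, and 8 - 5 = 3 is NOT divisible by 2.
    ⇒ system is inconsistent (no integer solution).

No solution (the system is inconsistent).


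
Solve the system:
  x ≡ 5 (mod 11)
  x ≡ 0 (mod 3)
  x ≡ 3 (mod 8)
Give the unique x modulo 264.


Moduli 11, 3, 8 are pairwise coprime; by CRT there is a unique solution modulo M = 11 · 3 · 8 = 264.
Solve pairwise, accumulating the modulus:
  Start with x ≡ 5 (mod 11).
  Combine with x ≡ 0 (mod 3): since gcd(11, 3) = 1, we get a unique residue mod 33.
    Write x = 5 + 11·t and substitute into x ≡ 0 (mod 3): 11·t ≡ 0 − 5 = -5 (mod 3).
    Reduce coefficients mod 3: 2·t ≡ 1 (mod 3).
    The inverse of 2 mod 3 is 2 (since 2·2 = 4 = 1·3 + 1), so t ≡ 2·1 = 2 ≡ 2 (mod 3).
    Then x = 5 + 11·2 = 27, valid modulo lcm(11, 3) = 33: x ≡ 27 (mod 33).
  Combine with x ≡ 3 (mod 8): since gcd(33, 8) = 1, we get a unique residue mod 264.
    Write x = 27 + 33·t and substitute into x ≡ 3 (mod 8): 33·t ≡ 3 − 27 = -24 (mod 8).
    Reduce coefficients mod 8: 1·t ≡ 0 (mod 8).
    So t ≡ 0 (mod 8).
    Then x = 27 + 33·0 = 27, valid modulo lcm(33, 8) = 264: x ≡ 27 (mod 264).
Verify: 27 mod 11 = 5 ✓, 27 mod 3 = 0 ✓, 27 mod 8 = 3 ✓.

x ≡ 27 (mod 264).


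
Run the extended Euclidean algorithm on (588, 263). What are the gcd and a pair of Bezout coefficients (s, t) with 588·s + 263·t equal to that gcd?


Euclidean algorithm on (588, 263) — divide until remainder is 0:
  588 = 2 · 263 + 62
  263 = 4 · 62 + 15
  62 = 4 · 15 + 2
  15 = 7 · 2 + 1
  2 = 2 · 1 + 0
gcd(588, 263) = 1.
Track Bezout coefficients alongside the remainders: start with r₀ = 588 = a·1 + b·0 (s = 1, t = 0) and r₁ = 263 = a·0 + b·1 (s = 0, t = 1); each new remainder r_{k+1} = r_{k-1} − q_k·r_k inherits s_{k+1} = s_{k-1} − q_k·s_k, t_{k+1} = t_{k-1} − q_k·t_k, so r_k = a·s_k + b·t_k at every step:
  q = 2: r = 62, s = 1 − 2·0 = 1, t = 0 − 2·1 = -2  (check: 588·1 + 263·(-2) = 62)
  q = 4: r = 15, s = 0 − 4·1 = -4, t = 1 − 4·(-2) = 9  (check: 588·(-4) + 263·9 = 15)
  q = 4: r = 2, s = 1 − 4·(-4) = 17, t = -2 − 4·9 = -38  (check: 588·17 + 263·(-38) = 2)
  q = 7: r = 1, s = -4 − 7·17 = -123, t = 9 − 7·(-38) = 275  (check: 588·(-123) + 263·275 = 1)
The row with r = 1 (the gcd) gives the Bezout coefficients s = -123, t = 275.
Result: 588 · (-123) + 263 · (275) = 1.

gcd(588, 263) = 1; s = -123, t = 275 (check: 588·(-123) + 263·275 = 1).


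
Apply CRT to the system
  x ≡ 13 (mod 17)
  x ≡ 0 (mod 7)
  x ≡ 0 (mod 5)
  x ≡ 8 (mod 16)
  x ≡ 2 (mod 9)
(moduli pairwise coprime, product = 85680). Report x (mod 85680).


Product of moduli M = 17 · 7 · 5 · 16 · 9 = 85680.
Merge one congruence at a time:
  Start: x ≡ 13 (mod 17).
  Combine with x ≡ 0 (mod 7); new modulus lcm = 119.
    Write x = 13 + 17·t and substitute into x ≡ 0 (mod 7): 17·t ≡ 0 − 13 = -13 (mod 7).
    Reduce coefficients mod 7: 3·t ≡ 1 (mod 7).
    The inverse of 3 mod 7 is 5 (since 3·5 = 15 = 2·7 + 1), so t ≡ 5·1 = 5 ≡ 5 (mod 7).
    Then x = 13 + 17·5 = 98, valid modulo lcm(17, 7) = 119: x ≡ 98 (mod 119).
  Combine with x ≡ 0 (mod 5); new modulus lcm = 595.
    Write x = 98 + 119·t and substitute into x ≡ 0 (mod 5): 119·t ≡ 0 − 98 = -98 (mod 5).
    Reduce coefficients mod 5: 4·t ≡ 2 (mod 5).
    The inverse of 4 mod 5 is 4 (since 4·4 = 16 = 3·5 + 1), so t ≡ 4·2 = 8 ≡ 3 (mod 5).
    Then x = 98 + 119·3 = 455, valid modulo lcm(119, 5) = 595: x ≡ 455 (mod 595).
  Combine with x ≡ 8 (mod 16); new modulus lcm = 9520.
    Write x = 455 + 595·t and substitute into x ≡ 8 (mod 16): 595·t ≡ 8 − 455 = -447 (mod 16).
    Reduce coefficients mod 16: 3·t ≡ 1 (mod 16).
    The inverse of 3 mod 16 is 11 (since 3·11 = 33 = 2·16 + 1), so t ≡ 11·1 = 11 ≡ 11 (mod 16).
    Then x = 455 + 595·11 = 7000, valid modulo lcm(595, 16) = 9520: x ≡ 7000 (mod 9520).
  Combine with x ≡ 2 (mod 9); new modulus lcm = 85680.
    Write x = 7000 + 9520·t and substitute into x ≡ 2 (mod 9): 9520·t ≡ 2 − 7000 = -6998 (mod 9).
    Reduce coefficients mod 9: 7·t ≡ 4 (mod 9).
    The inverse of 7 mod 9 is 4 (since 7·4 = 28 = 3·9 + 1), so t ≡ 4·4 = 16 ≡ 7 (mod 9).
    Then x = 7000 + 9520·7 = 73640, valid modulo lcm(9520, 9) = 85680: x ≡ 73640 (mod 85680).
Verify against each original: 73640 mod 17 = 13, 73640 mod 7 = 0, 73640 mod 5 = 0, 73640 mod 16 = 8, 73640 mod 9 = 2.

x ≡ 73640 (mod 85680).


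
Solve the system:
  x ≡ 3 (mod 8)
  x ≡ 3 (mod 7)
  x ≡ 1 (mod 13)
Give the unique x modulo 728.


Moduli 8, 7, 13 are pairwise coprime; by CRT there is a unique solution modulo M = 8 · 7 · 13 = 728.
Solve pairwise, accumulating the modulus:
  Start with x ≡ 3 (mod 8).
  Combine with x ≡ 3 (mod 7): since gcd(8, 7) = 1, we get a unique residue mod 56.
    Write x = 3 + 8·t and substitute into x ≡ 3 (mod 7): 8·t ≡ 3 − 3 = 0 (mod 7).
    Reduce coefficients mod 7: 1·t ≡ 0 (mod 7).
    So t ≡ 0 (mod 7).
    Then x = 3 + 8·0 = 3, valid modulo lcm(8, 7) = 56: x ≡ 3 (mod 56).
  Combine with x ≡ 1 (mod 13): since gcd(56, 13) = 1, we get a unique residue mod 728.
    Write x = 3 + 56·t and substitute into x ≡ 1 (mod 13): 56·t ≡ 1 − 3 = -2 (mod 13).
    Reduce coefficients mod 13: 4·t ≡ 11 (mod 13).
    The inverse of 4 mod 13 is 10 (since 4·10 = 40 = 3·13 + 1), so t ≡ 10·11 = 110 ≡ 6 (mod 13).
    Then x = 3 + 56·6 = 339, valid modulo lcm(56, 13) = 728: x ≡ 339 (mod 728).
Verify: 339 mod 8 = 3 ✓, 339 mod 7 = 3 ✓, 339 mod 13 = 1 ✓.

x ≡ 339 (mod 728).


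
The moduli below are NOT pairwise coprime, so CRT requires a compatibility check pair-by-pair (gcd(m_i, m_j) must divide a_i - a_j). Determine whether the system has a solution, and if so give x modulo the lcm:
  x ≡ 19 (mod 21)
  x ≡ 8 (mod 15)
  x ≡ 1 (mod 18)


Moduli 21, 15, 18 are not pairwise coprime, so CRT works modulo lcm(m_i) when all pairwise compatibility conditions hold.
Pairwise compatibility: gcd(m_i, m_j) must divide a_i - a_j for every pair.
Merge one congruence at a time:
  Start: x ≡ 19 (mod 21).
  Combine with x ≡ 8 (mod 15): gcd(21, 15) = 3, and 8 - 19 = -11 is NOT divisible by 3.
    ⇒ system is inconsistent (no integer solution).

No solution (the system is inconsistent).


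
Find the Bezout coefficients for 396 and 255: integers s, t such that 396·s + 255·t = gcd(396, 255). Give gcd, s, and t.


Euclidean algorithm on (396, 255) — divide until remainder is 0:
  396 = 1 · 255 + 141
  255 = 1 · 141 + 114
  141 = 1 · 114 + 27
  114 = 4 · 27 + 6
  27 = 4 · 6 + 3
  6 = 2 · 3 + 0
gcd(396, 255) = 3.
Track Bezout coefficients alongside the remainders: start with r₀ = 396 = a·1 + b·0 (s = 1, t = 0) and r₁ = 255 = a·0 + b·1 (s = 0, t = 1); each new remainder r_{k+1} = r_{k-1} − q_k·r_k inherits s_{k+1} = s_{k-1} − q_k·s_k, t_{k+1} = t_{k-1} − q_k·t_k, so r_k = a·s_k + b·t_k at every step:
  q = 1: r = 141, s = 1 − 1·0 = 1, t = 0 − 1·1 = -1  (check: 396·1 + 255·(-1) = 141)
  q = 1: r = 114, s = 0 − 1·1 = -1, t = 1 − 1·(-1) = 2  (check: 396·(-1) + 255·2 = 114)
  q = 1: r = 27, s = 1 − 1·(-1) = 2, t = -1 − 1·2 = -3  (check: 396·2 + 255·(-3) = 27)
  q = 4: r = 6, s = -1 − 4·2 = -9, t = 2 − 4·(-3) = 14  (check: 396·(-9) + 255·14 = 6)
  q = 4: r = 3, s = 2 − 4·(-9) = 38, t = -3 − 4·14 = -59  (check: 396·38 + 255·(-59) = 3)
The row with r = 3 (the gcd) gives the Bezout coefficients s = 38, t = -59.
Result: 396 · (38) + 255 · (-59) = 3.

gcd(396, 255) = 3; s = 38, t = -59 (check: 396·38 + 255·(-59) = 3).


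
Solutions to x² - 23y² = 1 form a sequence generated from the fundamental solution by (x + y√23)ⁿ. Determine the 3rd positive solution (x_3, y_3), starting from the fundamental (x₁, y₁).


Step 1: Find the fundamental solution (x₁, y₁) of x² - 23y² = 1.
  Expand √23 as a continued fraction. a₀ = ⌊√23⌋ = 4; iterate m_{k+1} = d_k·a_k − m_k, d_{k+1} = (23 − m_{k+1}²)/d_k, a_{k+1} = ⌊(a₀ + m_{k+1})/d_{k+1}⌋ (starting m₀ = 0, d₀ = 1), with convergents p_k = a_k·p_{k-1} + p_{k-2}, q_k = a_k·q_{k-1} + q_{k-2} (p₋₁ = 1, q₋₁ = 0):
  k = 0: a₀ = 4; p₀/q₀ = 4/1; p₀² − 23·q₀² = 16 − 23 = -7.
  k = 1: m = 4, d = 7, a = ⌊(4 + 4)/7⌋ = 1; p/q = (1·4 + 1)/(1·1 + 0) = 5/1; p² − 23·q² = 25 − 23 = 2.
  k = 2: m = 3, d = 2, a = ⌊(4 + 3)/2⌋ = 3; p/q = (3·5 + 4)/(3·1 + 1) = 19/4; p² − 23·q² = 361 − 368 = -7.
  k = 3: m = 3, d = 7, a = ⌊(4 + 3)/7⌋ = 1; p/q = (1·19 + 5)/(1·4 + 1) = 24/5; p² − 23·q² = 576 − 575 = 1.
  The first convergent with p² − 23·q² = 1 gives the fundamental solution (x₁, y₁) = (24, 5).
Step 2: Apply the recurrence (x_{n+1}, y_{n+1}) = (x₁x_n + 23y₁y_n, x₁y_n + y₁x_n) repeatedly.
  From (x_1, y_1) = (24, 5): x_2 = 24·24 + 23·5·5 = 1151; y_2 = 24·5 + 5·24 = 240.
  From (x_2, y_2) = (1151, 240): x_3 = 24·1151 + 23·5·240 = 55224; y_3 = 24·240 + 5·1151 = 11515.
Step 3: Verify x_3² - 23·y_3² = 3049690176 - 3049690175 = 1 (should be 1). ✓

(x_1, y_1) = (24, 5); (x_3, y_3) = (55224, 11515).


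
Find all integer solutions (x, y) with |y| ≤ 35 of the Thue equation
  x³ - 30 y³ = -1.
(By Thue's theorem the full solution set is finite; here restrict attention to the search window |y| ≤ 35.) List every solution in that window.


The equation is x³ - 30y³ = -1. For fixed y, x³ = 30·y³ − 1, so a solution requires the RHS to be a perfect cube.
Strategy: iterate y from -35 to 35, compute RHS = 30·y³ − 1, and check whether it is a (positive or negative) perfect cube.
Check small values of y:
  y = 0: RHS = -1 = (-1)³ ⇒ x = -1 works.
  y = 1: RHS = 29 is not a perfect cube.
  y = -1: RHS = -31 is not a perfect cube.
  y = 2: RHS = 239 is not a perfect cube.
  y = -2: RHS = -241 is not a perfect cube.
  y = 3: RHS = 809 is not a perfect cube.
  y = -3: RHS = -811 is not a perfect cube.
Continuing the search up to |y| = 35 finds no further solutions beyond those listed.
Collected solutions: (-1, 0).

Solutions (with |y| ≤ 35): (-1, 0).


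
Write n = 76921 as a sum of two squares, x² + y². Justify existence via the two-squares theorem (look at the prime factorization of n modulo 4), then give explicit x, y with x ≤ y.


Step 1: Factor n = 76921 = 13 · 61 · 97.
Step 2: Check the mod-4 condition on each prime factor: 13 ≡ 1 (mod 4), exponent 1; 61 ≡ 1 (mod 4), exponent 1; 97 ≡ 1 (mod 4), exponent 1.
All primes ≡ 3 (mod 4) appear to even exponent (or don't appear), so by the two-squares theorem n IS expressible as a sum of two squares.
Step 3: Build a representation. Here n = 13 · 61 · 97 is a product of primes ≡ 1 (mod 4). Each prime p ≡ 1 (mod 4) is itself a sum of two squares; find a² by testing p − a² for a perfect square:
  13: 13 − 1² = 12, 13 − 2² = 9 = 3² ⇒ 13 = 2² + 3².
  61: 61 − 1² = 60, 61 − 2² = 57, 61 − 3² = 52, 61 − 4² = 45, 61 − 5² = 36 = 6² ⇒ 61 = 5² + 6².
  97: 97 − 1² = 96, 97 − 2² = 93, 97 − 3² = 88, 97 − 4² = 81 = 9² ⇒ 97 = 4² + 9².
  Combine using the Brahmagupta–Fibonacci identity (a² + b²)(c² + d²) = (ac − bd)² + (ad + bc)² = (ac + bd)² + (ad − bc)²:
  13 · 61 = 793: from (2² + 3²)(5² + 6²), take (2·5 − 3·6, 2·6 + 3·5) = (10 − 18, 12 + 15) = (-8, 27); dropping signs (only squares matter) gives (8, 27); check 8² + 27² = 64 + 729 = 793 ✓.
  793 · 97 = 76921: from (8² + 27²)(4² + 9²), take (8·4 − 27·9, 8·9 + 27·4) = (32 − 243, 72 + 108) = (-211, 180); dropping signs (only squares matter) gives (211, 180); check 211² + 180² = 44521 + 32400 = 76921 ✓.
Step 4: Order so x ≤ y and verify: 180² + 211² = 32400 + 44521 = 76921 = n. ✓

n = 76921 = 180² + 211² (one valid representation with x ≤ y).


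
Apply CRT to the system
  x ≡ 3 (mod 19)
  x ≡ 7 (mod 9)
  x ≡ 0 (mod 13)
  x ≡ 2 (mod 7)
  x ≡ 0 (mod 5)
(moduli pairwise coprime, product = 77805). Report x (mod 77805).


Product of moduli M = 19 · 9 · 13 · 7 · 5 = 77805.
Merge one congruence at a time:
  Start: x ≡ 3 (mod 19).
  Combine with x ≡ 7 (mod 9); new modulus lcm = 171.
    Write x = 3 + 19·t and substitute into x ≡ 7 (mod 9): 19·t ≡ 7 − 3 = 4 (mod 9).
    Reduce coefficients mod 9: 1·t ≡ 4 (mod 9).
    So t ≡ 4 (mod 9).
    Then x = 3 + 19·4 = 79, valid modulo lcm(19, 9) = 171: x ≡ 79 (mod 171).
  Combine with x ≡ 0 (mod 13); new modulus lcm = 2223.
    Write x = 79 + 171·t and substitute into x ≡ 0 (mod 13): 171·t ≡ 0 − 79 = -79 (mod 13).
    Reduce coefficients mod 13: 2·t ≡ 12 (mod 13).
    The inverse of 2 mod 13 is 7 (since 2·7 = 14 = 1·13 + 1), so t ≡ 7·12 = 84 ≡ 6 (mod 13).
    Then x = 79 + 171·6 = 1105, valid modulo lcm(171, 13) = 2223: x ≡ 1105 (mod 2223).
  Combine with x ≡ 2 (mod 7); new modulus lcm = 15561.
    Write x = 1105 + 2223·t and substitute into x ≡ 2 (mod 7): 2223·t ≡ 2 − 1105 = -1103 (mod 7).
    Reduce coefficients mod 7: 4·t ≡ 3 (mod 7).
    The inverse of 4 mod 7 is 2 (since 4·2 = 8 = 1·7 + 1), so t ≡ 2·3 = 6 ≡ 6 (mod 7).
    Then x = 1105 + 2223·6 = 14443, valid modulo lcm(2223, 7) = 15561: x ≡ 14443 (mod 15561).
  Combine with x ≡ 0 (mod 5); new modulus lcm = 77805.
    Write x = 14443 + 15561·t and substitute into x ≡ 0 (mod 5): 15561·t ≡ 0 − 14443 = -14443 (mod 5).
    Reduce coefficients mod 5: 1·t ≡ 2 (mod 5).
    So t ≡ 2 (mod 5).
    Then x = 14443 + 15561·2 = 45565, valid modulo lcm(15561, 5) = 77805: x ≡ 45565 (mod 77805).
Verify against each original: 45565 mod 19 = 3, 45565 mod 9 = 7, 45565 mod 13 = 0, 45565 mod 7 = 2, 45565 mod 5 = 0.

x ≡ 45565 (mod 77805).


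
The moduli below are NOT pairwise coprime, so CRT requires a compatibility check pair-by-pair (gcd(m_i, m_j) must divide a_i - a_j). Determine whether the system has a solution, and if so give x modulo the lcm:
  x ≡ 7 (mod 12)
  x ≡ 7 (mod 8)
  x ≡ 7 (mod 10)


Moduli 12, 8, 10 are not pairwise coprime, so CRT works modulo lcm(m_i) when all pairwise compatibility conditions hold.
Pairwise compatibility: gcd(m_i, m_j) must divide a_i - a_j for every pair.
Merge one congruence at a time:
  Start: x ≡ 7 (mod 12).
  Combine with x ≡ 7 (mod 8): gcd(12, 8) = 4; 7 - 7 = 0, which IS divisible by 4, so compatible.
    Write x = 7 + 12·t and substitute into x ≡ 7 (mod 8): 12·t ≡ 7 − 7 = 0 (mod 8).
    Divide the congruence (and modulus) by g = 4: 3·t ≡ 0 (mod 2).
    Reduce coefficients mod 2: 1·t ≡ 0 (mod 2).
    So t ≡ 0 (mod 2).
    Then x = 7 + 12·0 = 7, valid modulo lcm(12, 8) = 24: x ≡ 7 (mod 24).
  Combine with x ≡ 7 (mod 10): gcd(24, 10) = 2; 7 - 7 = 0, which IS divisible by 2, so compatible.
    Write x = 7 + 24·t and substitute into x ≡ 7 (mod 10): 24·t ≡ 7 − 7 = 0 (mod 10).
    Divide the congruence (and modulus) by g = 2: 12·t ≡ 0 (mod 5).
    Reduce coefficients mod 5: 2·t ≡ 0 (mod 5).
    The inverse of 2 mod 5 is 3 (since 2·3 = 6 = 1·5 + 1), so t ≡ 3·0 = 0 ≡ 0 (mod 5).
    Then x = 7 + 24·0 = 7, valid modulo lcm(24, 10) = 120: x ≡ 7 (mod 120).
Verify: 7 mod 12 = 7, 7 mod 8 = 7, 7 mod 10 = 7.

x ≡ 7 (mod 120).


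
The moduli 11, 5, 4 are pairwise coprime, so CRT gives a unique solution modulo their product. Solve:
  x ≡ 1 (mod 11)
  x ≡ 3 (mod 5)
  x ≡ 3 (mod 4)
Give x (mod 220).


Moduli 11, 5, 4 are pairwise coprime; by CRT there is a unique solution modulo M = 11 · 5 · 4 = 220.
Solve pairwise, accumulating the modulus:
  Start with x ≡ 1 (mod 11).
  Combine with x ≡ 3 (mod 5): since gcd(11, 5) = 1, we get a unique residue mod 55.
    Write x = 1 + 11·t and substitute into x ≡ 3 (mod 5): 11·t ≡ 3 − 1 = 2 (mod 5).
    Reduce coefficients mod 5: 1·t ≡ 2 (mod 5).
    So t ≡ 2 (mod 5).
    Then x = 1 + 11·2 = 23, valid modulo lcm(11, 5) = 55: x ≡ 23 (mod 55).
  Combine with x ≡ 3 (mod 4): since gcd(55, 4) = 1, we get a unique residue mod 220.
    Write x = 23 + 55·t and substitute into x ≡ 3 (mod 4): 55·t ≡ 3 − 23 = -20 (mod 4).
    Reduce coefficients mod 4: 3·t ≡ 0 (mod 4).
    The inverse of 3 mod 4 is 3 (since 3·3 = 9 = 2·4 + 1), so t ≡ 3·0 = 0 ≡ 0 (mod 4).
    Then x = 23 + 55·0 = 23, valid modulo lcm(55, 4) = 220: x ≡ 23 (mod 220).
Verify: 23 mod 11 = 1 ✓, 23 mod 5 = 3 ✓, 23 mod 4 = 3 ✓.

x ≡ 23 (mod 220).


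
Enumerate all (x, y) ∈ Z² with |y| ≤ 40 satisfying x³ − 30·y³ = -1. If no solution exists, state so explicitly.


The equation is x³ - 30y³ = -1. For fixed y, x³ = 30·y³ − 1, so a solution requires the RHS to be a perfect cube.
Strategy: iterate y from -40 to 40, compute RHS = 30·y³ − 1, and check whether it is a (positive or negative) perfect cube.
Check small values of y:
  y = 0: RHS = -1 = (-1)³ ⇒ x = -1 works.
  y = 1: RHS = 29 is not a perfect cube.
  y = -1: RHS = -31 is not a perfect cube.
  y = 2: RHS = 239 is not a perfect cube.
  y = -2: RHS = -241 is not a perfect cube.
  y = 3: RHS = 809 is not a perfect cube.
  y = -3: RHS = -811 is not a perfect cube.
Continuing the search up to |y| = 40 finds no further solutions beyond those listed.
Collected solutions: (-1, 0).

Solutions (with |y| ≤ 40): (-1, 0).


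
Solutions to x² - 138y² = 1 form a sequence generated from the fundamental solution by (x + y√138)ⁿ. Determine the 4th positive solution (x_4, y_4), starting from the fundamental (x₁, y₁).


Step 1: Find the fundamental solution (x₁, y₁) of x² - 138y² = 1.
  Expand √138 as a continued fraction. a₀ = ⌊√138⌋ = 11; iterate m_{k+1} = d_k·a_k − m_k, d_{k+1} = (138 − m_{k+1}²)/d_k, a_{k+1} = ⌊(a₀ + m_{k+1})/d_{k+1}⌋ (starting m₀ = 0, d₀ = 1), with convergents p_k = a_k·p_{k-1} + p_{k-2}, q_k = a_k·q_{k-1} + q_{k-2} (p₋₁ = 1, q₋₁ = 0):
  k = 0: a₀ = 11; p₀/q₀ = 11/1; p₀² − 138·q₀² = 121 − 138 = -17.
  k = 1: m = 11, d = 17, a = ⌊(11 + 11)/17⌋ = 1; p/q = (1·11 + 1)/(1·1 + 0) = 12/1; p² − 138·q² = 144 − 138 = 6.
  k = 2: m = 6, d = 6, a = ⌊(11 + 6)/6⌋ = 2; p/q = (2·12 + 11)/(2·1 + 1) = 35/3; p² − 138·q² = 1225 − 1242 = -17.
  k = 3: m = 6, d = 17, a = ⌊(11 + 6)/17⌋ = 1; p/q = (1·35 + 12)/(1·3 + 1) = 47/4; p² − 138·q² = 2209 − 2208 = 1.
  The first convergent with p² − 138·q² = 1 gives the fundamental solution (x₁, y₁) = (47, 4).
Step 2: Apply the recurrence (x_{n+1}, y_{n+1}) = (x₁x_n + 138y₁y_n, x₁y_n + y₁x_n) repeatedly.
  From (x_1, y_1) = (47, 4): x_2 = 47·47 + 138·4·4 = 4417; y_2 = 47·4 + 4·47 = 376.
  From (x_2, y_2) = (4417, 376): x_3 = 47·4417 + 138·4·376 = 415151; y_3 = 47·376 + 4·4417 = 35340.
  From (x_3, y_3) = (415151, 35340): x_4 = 47·415151 + 138·4·35340 = 39019777; y_4 = 47·35340 + 4·415151 = 3321584.
Step 3: Verify x_4² - 138·y_4² = 1522542997129729 - 1522542997129728 = 1 (should be 1). ✓

(x_1, y_1) = (47, 4); (x_4, y_4) = (39019777, 3321584).


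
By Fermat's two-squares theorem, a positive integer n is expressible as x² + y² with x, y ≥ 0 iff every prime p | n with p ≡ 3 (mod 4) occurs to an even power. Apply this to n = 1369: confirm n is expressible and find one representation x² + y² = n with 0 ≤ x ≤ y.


Step 1: Factor n = 1369 = 37^2.
Step 2: Check the mod-4 condition on each prime factor: 37 ≡ 1 (mod 4), exponent 2.
All primes ≡ 3 (mod 4) appear to even exponent (or don't appear), so by the two-squares theorem n IS expressible as a sum of two squares.
Step 3: Build a representation. Here n = 37 · 37 is a product of primes ≡ 1 (mod 4). Each prime p ≡ 1 (mod 4) is itself a sum of two squares; find a² by testing p − a² for a perfect square:
  37: 37 − 1² = 36 = 6² ⇒ 37 = 1² + 6².
  Combine using the Brahmagupta–Fibonacci identity (a² + b²)(c² + d²) = (ac − bd)² + (ad + bc)² = (ac + bd)² + (ad − bc)²:
  37 · 37 = 1369: from (1² + 6²)(1² + 6²), take (1·1 − 6·6, 1·6 + 6·1) = (1 − 36, 6 + 6) = (-35, 12); dropping signs (only squares matter) gives (35, 12); check 35² + 12² = 1225 + 144 = 1369 ✓.
Step 4: Order so x ≤ y and verify: 12² + 35² = 144 + 1225 = 1369 = n. ✓

n = 1369 = 12² + 35² (one valid representation with x ≤ y).


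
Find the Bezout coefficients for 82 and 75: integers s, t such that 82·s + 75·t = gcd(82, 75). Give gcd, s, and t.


Euclidean algorithm on (82, 75) — divide until remainder is 0:
  82 = 1 · 75 + 7
  75 = 10 · 7 + 5
  7 = 1 · 5 + 2
  5 = 2 · 2 + 1
  2 = 2 · 1 + 0
gcd(82, 75) = 1.
Track Bezout coefficients alongside the remainders: start with r₀ = 82 = a·1 + b·0 (s = 1, t = 0) and r₁ = 75 = a·0 + b·1 (s = 0, t = 1); each new remainder r_{k+1} = r_{k-1} − q_k·r_k inherits s_{k+1} = s_{k-1} − q_k·s_k, t_{k+1} = t_{k-1} − q_k·t_k, so r_k = a·s_k + b·t_k at every step:
  q = 1: r = 7, s = 1 − 1·0 = 1, t = 0 − 1·1 = -1  (check: 82·1 + 75·(-1) = 7)
  q = 10: r = 5, s = 0 − 10·1 = -10, t = 1 − 10·(-1) = 11  (check: 82·(-10) + 75·11 = 5)
  q = 1: r = 2, s = 1 − 1·(-10) = 11, t = -1 − 1·11 = -12  (check: 82·11 + 75·(-12) = 2)
  q = 2: r = 1, s = -10 − 2·11 = -32, t = 11 − 2·(-12) = 35  (check: 82·(-32) + 75·35 = 1)
The row with r = 1 (the gcd) gives the Bezout coefficients s = -32, t = 35.
Result: 82 · (-32) + 75 · (35) = 1.

gcd(82, 75) = 1; s = -32, t = 35 (check: 82·(-32) + 75·35 = 1).


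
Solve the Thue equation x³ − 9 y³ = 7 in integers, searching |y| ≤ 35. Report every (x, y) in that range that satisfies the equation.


The equation is x³ - 9y³ = 7. For fixed y, x³ = 9·y³ + 7, so a solution requires the RHS to be a perfect cube.
Strategy: iterate y from -35 to 35, compute RHS = 9·y³ + 7, and check whether it is a (positive or negative) perfect cube.
Check small values of y:
  y = 0: RHS = 7 is not a perfect cube.
  y = 1: RHS = 16 is not a perfect cube.
  y = -1: RHS = -2 is not a perfect cube.
  y = 2: RHS = 79 is not a perfect cube.
  y = -2: RHS = -65 is not a perfect cube.
  y = 3: RHS = 250 is not a perfect cube.
  y = -3: RHS = -236 is not a perfect cube.
Continuing the search up to |y| = 35 finds no solutions either.
No (x, y) in the scanned range satisfies the equation.

No integer solutions with |y| ≤ 35.


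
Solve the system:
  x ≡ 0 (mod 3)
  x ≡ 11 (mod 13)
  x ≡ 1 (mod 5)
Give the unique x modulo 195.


Moduli 3, 13, 5 are pairwise coprime; by CRT there is a unique solution modulo M = 3 · 13 · 5 = 195.
Solve pairwise, accumulating the modulus:
  Start with x ≡ 0 (mod 3).
  Combine with x ≡ 11 (mod 13): since gcd(3, 13) = 1, we get a unique residue mod 39.
    Write x = 0 + 3·t and substitute into x ≡ 11 (mod 13): 3·t ≡ 11 − 0 = 11 (mod 13).
    The inverse of 3 mod 13 is 9 (since 3·9 = 27 = 2·13 + 1), so t ≡ 9·11 = 99 ≡ 8 (mod 13).
    Then x = 0 + 3·8 = 24, valid modulo lcm(3, 13) = 39: x ≡ 24 (mod 39).
  Combine with x ≡ 1 (mod 5): since gcd(39, 5) = 1, we get a unique residue mod 195.
    Write x = 24 + 39·t and substitute into x ≡ 1 (mod 5): 39·t ≡ 1 − 24 = -23 (mod 5).
    Reduce coefficients mod 5: 4·t ≡ 2 (mod 5).
    The inverse of 4 mod 5 is 4 (since 4·4 = 16 = 3·5 + 1), so t ≡ 4·2 = 8 ≡ 3 (mod 5).
    Then x = 24 + 39·3 = 141, valid modulo lcm(39, 5) = 195: x ≡ 141 (mod 195).
Verify: 141 mod 3 = 0 ✓, 141 mod 13 = 11 ✓, 141 mod 5 = 1 ✓.

x ≡ 141 (mod 195).


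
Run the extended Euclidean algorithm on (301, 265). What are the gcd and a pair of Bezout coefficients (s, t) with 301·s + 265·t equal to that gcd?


Euclidean algorithm on (301, 265) — divide until remainder is 0:
  301 = 1 · 265 + 36
  265 = 7 · 36 + 13
  36 = 2 · 13 + 10
  13 = 1 · 10 + 3
  10 = 3 · 3 + 1
  3 = 3 · 1 + 0
gcd(301, 265) = 1.
Track Bezout coefficients alongside the remainders: start with r₀ = 301 = a·1 + b·0 (s = 1, t = 0) and r₁ = 265 = a·0 + b·1 (s = 0, t = 1); each new remainder r_{k+1} = r_{k-1} − q_k·r_k inherits s_{k+1} = s_{k-1} − q_k·s_k, t_{k+1} = t_{k-1} − q_k·t_k, so r_k = a·s_k + b·t_k at every step:
  q = 1: r = 36, s = 1 − 1·0 = 1, t = 0 − 1·1 = -1  (check: 301·1 + 265·(-1) = 36)
  q = 7: r = 13, s = 0 − 7·1 = -7, t = 1 − 7·(-1) = 8  (check: 301·(-7) + 265·8 = 13)
  q = 2: r = 10, s = 1 − 2·(-7) = 15, t = -1 − 2·8 = -17  (check: 301·15 + 265·(-17) = 10)
  q = 1: r = 3, s = -7 − 1·15 = -22, t = 8 − 1·(-17) = 25  (check: 301·(-22) + 265·25 = 3)
  q = 3: r = 1, s = 15 − 3·(-22) = 81, t = -17 − 3·25 = -92  (check: 301·81 + 265·(-92) = 1)
The row with r = 1 (the gcd) gives the Bezout coefficients s = 81, t = -92.
Result: 301 · (81) + 265 · (-92) = 1.

gcd(301, 265) = 1; s = 81, t = -92 (check: 301·81 + 265·(-92) = 1).


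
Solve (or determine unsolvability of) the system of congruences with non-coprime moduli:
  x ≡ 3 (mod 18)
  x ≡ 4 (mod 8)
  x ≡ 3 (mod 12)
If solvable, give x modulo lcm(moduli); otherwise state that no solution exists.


Moduli 18, 8, 12 are not pairwise coprime, so CRT works modulo lcm(m_i) when all pairwise compatibility conditions hold.
Pairwise compatibility: gcd(m_i, m_j) must divide a_i - a_j for every pair.
Merge one congruence at a time:
  Start: x ≡ 3 (mod 18).
  Combine with x ≡ 4 (mod 8): gcd(18, 8) = 2, and 4 - 3 = 1 is NOT divisible by 2.
    ⇒ system is inconsistent (no integer solution).

No solution (the system is inconsistent).


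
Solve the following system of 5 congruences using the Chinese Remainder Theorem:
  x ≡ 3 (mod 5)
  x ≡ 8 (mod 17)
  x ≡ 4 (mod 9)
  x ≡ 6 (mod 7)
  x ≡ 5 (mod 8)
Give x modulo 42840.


Product of moduli M = 5 · 17 · 9 · 7 · 8 = 42840.
Merge one congruence at a time:
  Start: x ≡ 3 (mod 5).
  Combine with x ≡ 8 (mod 17); new modulus lcm = 85.
    Write x = 3 + 5·t and substitute into x ≡ 8 (mod 17): 5·t ≡ 8 − 3 = 5 (mod 17).
    The inverse of 5 mod 17 is 7 (since 5·7 = 35 = 2·17 + 1), so t ≡ 7·5 = 35 ≡ 1 (mod 17).
    Then x = 3 + 5·1 = 8, valid modulo lcm(5, 17) = 85: x ≡ 8 (mod 85).
  Combine with x ≡ 4 (mod 9); new modulus lcm = 765.
    Write x = 8 + 85·t and substitute into x ≡ 4 (mod 9): 85·t ≡ 4 − 8 = -4 (mod 9).
    Reduce coefficients mod 9: 4·t ≡ 5 (mod 9).
    The inverse of 4 mod 9 is 7 (since 4·7 = 28 = 3·9 + 1), so t ≡ 7·5 = 35 ≡ 8 (mod 9).
    Then x = 8 + 85·8 = 688, valid modulo lcm(85, 9) = 765: x ≡ 688 (mod 765).
  Combine with x ≡ 6 (mod 7); new modulus lcm = 5355.
    Write x = 688 + 765·t and substitute into x ≡ 6 (mod 7): 765·t ≡ 6 − 688 = -682 (mod 7).
    Reduce coefficients mod 7: 2·t ≡ 4 (mod 7).
    The inverse of 2 mod 7 is 4 (since 2·4 = 8 = 1·7 + 1), so t ≡ 4·4 = 16 ≡ 2 (mod 7).
    Then x = 688 + 765·2 = 2218, valid modulo lcm(765, 7) = 5355: x ≡ 2218 (mod 5355).
  Combine with x ≡ 5 (mod 8); new modulus lcm = 42840.
    Write x = 2218 + 5355·t and substitute into x ≡ 5 (mod 8): 5355·t ≡ 5 − 2218 = -2213 (mod 8).
    Reduce coefficients mod 8: 3·t ≡ 3 (mod 8).
    The inverse of 3 mod 8 is 3 (since 3·3 = 9 = 1·8 + 1), so t ≡ 3·3 = 9 ≡ 1 (mod 8).
    Then x = 2218 + 5355·1 = 7573, valid modulo lcm(5355, 8) = 42840: x ≡ 7573 (mod 42840).
Verify against each original: 7573 mod 5 = 3, 7573 mod 17 = 8, 7573 mod 9 = 4, 7573 mod 7 = 6, 7573 mod 8 = 5.

x ≡ 7573 (mod 42840).


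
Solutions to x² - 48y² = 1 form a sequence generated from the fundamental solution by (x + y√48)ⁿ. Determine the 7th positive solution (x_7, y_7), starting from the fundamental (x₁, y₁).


Step 1: Find the fundamental solution (x₁, y₁) of x² - 48y² = 1.
  Expand √48 as a continued fraction. a₀ = ⌊√48⌋ = 6; iterate m_{k+1} = d_k·a_k − m_k, d_{k+1} = (48 − m_{k+1}²)/d_k, a_{k+1} = ⌊(a₀ + m_{k+1})/d_{k+1}⌋ (starting m₀ = 0, d₀ = 1), with convergents p_k = a_k·p_{k-1} + p_{k-2}, q_k = a_k·q_{k-1} + q_{k-2} (p₋₁ = 1, q₋₁ = 0):
  k = 0: a₀ = 6; p₀/q₀ = 6/1; p₀² − 48·q₀² = 36 − 48 = -12.
  k = 1: m = 6, d = 12, a = ⌊(6 + 6)/12⌋ = 1; p/q = (1·6 + 1)/(1·1 + 0) = 7/1; p² − 48·q² = 49 − 48 = 1.
  The first convergent with p² − 48·q² = 1 gives the fundamental solution (x₁, y₁) = (7, 1).
Step 2: Apply the recurrence (x_{n+1}, y_{n+1}) = (x₁x_n + 48y₁y_n, x₁y_n + y₁x_n) repeatedly.
  From (x_1, y_1) = (7, 1): x_2 = 7·7 + 48·1·1 = 97; y_2 = 7·1 + 1·7 = 14.
  From (x_2, y_2) = (97, 14): x_3 = 7·97 + 48·1·14 = 1351; y_3 = 7·14 + 1·97 = 195.
  From (x_3, y_3) = (1351, 195): x_4 = 7·1351 + 48·1·195 = 18817; y_4 = 7·195 + 1·1351 = 2716.
  From (x_4, y_4) = (18817, 2716): x_5 = 7·18817 + 48·1·2716 = 262087; y_5 = 7·2716 + 1·18817 = 37829.
  From (x_5, y_5) = (262087, 37829): x_6 = 7·262087 + 48·1·37829 = 3650401; y_6 = 7·37829 + 1·262087 = 526890.
  From (x_6, y_6) = (3650401, 526890): x_7 = 7·3650401 + 48·1·526890 = 50843527; y_7 = 7·526890 + 1·3650401 = 7338631.
Step 3: Verify x_7² - 48·y_7² = 2585064237799729 - 2585064237799728 = 1 (should be 1). ✓

(x_1, y_1) = (7, 1); (x_7, y_7) = (50843527, 7338631).


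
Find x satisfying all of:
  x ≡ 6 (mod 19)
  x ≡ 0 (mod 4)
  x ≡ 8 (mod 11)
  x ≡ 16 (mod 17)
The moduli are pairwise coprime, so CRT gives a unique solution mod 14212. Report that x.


Product of moduli M = 19 · 4 · 11 · 17 = 14212.
Merge one congruence at a time:
  Start: x ≡ 6 (mod 19).
  Combine with x ≡ 0 (mod 4); new modulus lcm = 76.
    Write x = 6 + 19·t and substitute into x ≡ 0 (mod 4): 19·t ≡ 0 − 6 = -6 (mod 4).
    Reduce coefficients mod 4: 3·t ≡ 2 (mod 4).
    The inverse of 3 mod 4 is 3 (since 3·3 = 9 = 2·4 + 1), so t ≡ 3·2 = 6 ≡ 2 (mod 4).
    Then x = 6 + 19·2 = 44, valid modulo lcm(19, 4) = 76: x ≡ 44 (mod 76).
  Combine with x ≡ 8 (mod 11); new modulus lcm = 836.
    Write x = 44 + 76·t and substitute into x ≡ 8 (mod 11): 76·t ≡ 8 − 44 = -36 (mod 11).
    Reduce coefficients mod 11: 10·t ≡ 8 (mod 11).
    The inverse of 10 mod 11 is 10 (since 10·10 = 100 = 9·11 + 1), so t ≡ 10·8 = 80 ≡ 3 (mod 11).
    Then x = 44 + 76·3 = 272, valid modulo lcm(76, 11) = 836: x ≡ 272 (mod 836).
  Combine with x ≡ 16 (mod 17); new modulus lcm = 14212.
    Write x = 272 + 836·t and substitute into x ≡ 16 (mod 17): 836·t ≡ 16 − 272 = -256 (mod 17).
    Reduce coefficients mod 17: 3·t ≡ 16 (mod 17).
    The inverse of 3 mod 17 is 6 (since 3·6 = 18 = 1·17 + 1), so t ≡ 6·16 = 96 ≡ 11 (mod 17).
    Then x = 272 + 836·11 = 9468, valid modulo lcm(836, 17) = 14212: x ≡ 9468 (mod 14212).
Verify against each original: 9468 mod 19 = 6, 9468 mod 4 = 0, 9468 mod 11 = 8, 9468 mod 17 = 16.

x ≡ 9468 (mod 14212).


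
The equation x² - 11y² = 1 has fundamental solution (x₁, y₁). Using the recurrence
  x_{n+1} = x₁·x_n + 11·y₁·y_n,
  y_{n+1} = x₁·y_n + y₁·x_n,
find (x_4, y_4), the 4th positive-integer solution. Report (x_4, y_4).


Step 1: Find the fundamental solution (x₁, y₁) of x² - 11y² = 1.
  Expand √11 as a continued fraction. a₀ = ⌊√11⌋ = 3; iterate m_{k+1} = d_k·a_k − m_k, d_{k+1} = (11 − m_{k+1}²)/d_k, a_{k+1} = ⌊(a₀ + m_{k+1})/d_{k+1}⌋ (starting m₀ = 0, d₀ = 1), with convergents p_k = a_k·p_{k-1} + p_{k-2}, q_k = a_k·q_{k-1} + q_{k-2} (p₋₁ = 1, q₋₁ = 0):
  k = 0: a₀ = 3; p₀/q₀ = 3/1; p₀² − 11·q₀² = 9 − 11 = -2.
  k = 1: m = 3, d = 2, a = ⌊(3 + 3)/2⌋ = 3; p/q = (3·3 + 1)/(3·1 + 0) = 10/3; p² − 11·q² = 100 − 99 = 1.
  The first convergent with p² − 11·q² = 1 gives the fundamental solution (x₁, y₁) = (10, 3).
Step 2: Apply the recurrence (x_{n+1}, y_{n+1}) = (x₁x_n + 11y₁y_n, x₁y_n + y₁x_n) repeatedly.
  From (x_1, y_1) = (10, 3): x_2 = 10·10 + 11·3·3 = 199; y_2 = 10·3 + 3·10 = 60.
  From (x_2, y_2) = (199, 60): x_3 = 10·199 + 11·3·60 = 3970; y_3 = 10·60 + 3·199 = 1197.
  From (x_3, y_3) = (3970, 1197): x_4 = 10·3970 + 11·3·1197 = 79201; y_4 = 10·1197 + 3·3970 = 23880.
Step 3: Verify x_4² - 11·y_4² = 6272798401 - 6272798400 = 1 (should be 1). ✓

(x_1, y_1) = (10, 3); (x_4, y_4) = (79201, 23880).


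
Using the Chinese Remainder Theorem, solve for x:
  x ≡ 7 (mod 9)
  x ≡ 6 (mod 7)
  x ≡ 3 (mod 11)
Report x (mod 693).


Moduli 9, 7, 11 are pairwise coprime; by CRT there is a unique solution modulo M = 9 · 7 · 11 = 693.
Solve pairwise, accumulating the modulus:
  Start with x ≡ 7 (mod 9).
  Combine with x ≡ 6 (mod 7): since gcd(9, 7) = 1, we get a unique residue mod 63.
    Write x = 7 + 9·t and substitute into x ≡ 6 (mod 7): 9·t ≡ 6 − 7 = -1 (mod 7).
    Reduce coefficients mod 7: 2·t ≡ 6 (mod 7).
    The inverse of 2 mod 7 is 4 (since 2·4 = 8 = 1·7 + 1), so t ≡ 4·6 = 24 ≡ 3 (mod 7).
    Then x = 7 + 9·3 = 34, valid modulo lcm(9, 7) = 63: x ≡ 34 (mod 63).
  Combine with x ≡ 3 (mod 11): since gcd(63, 11) = 1, we get a unique residue mod 693.
    Write x = 34 + 63·t and substitute into x ≡ 3 (mod 11): 63·t ≡ 3 − 34 = -31 (mod 11).
    Reduce coefficients mod 11: 8·t ≡ 2 (mod 11).
    The inverse of 8 mod 11 is 7 (since 8·7 = 56 = 5·11 + 1), so t ≡ 7·2 = 14 ≡ 3 (mod 11).
    Then x = 34 + 63·3 = 223, valid modulo lcm(63, 11) = 693: x ≡ 223 (mod 693).
Verify: 223 mod 9 = 7 ✓, 223 mod 7 = 6 ✓, 223 mod 11 = 3 ✓.

x ≡ 223 (mod 693).


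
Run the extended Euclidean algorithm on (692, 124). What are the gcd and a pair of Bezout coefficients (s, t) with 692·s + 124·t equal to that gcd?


Euclidean algorithm on (692, 124) — divide until remainder is 0:
  692 = 5 · 124 + 72
  124 = 1 · 72 + 52
  72 = 1 · 52 + 20
  52 = 2 · 20 + 12
  20 = 1 · 12 + 8
  12 = 1 · 8 + 4
  8 = 2 · 4 + 0
gcd(692, 124) = 4.
Track Bezout coefficients alongside the remainders: start with r₀ = 692 = a·1 + b·0 (s = 1, t = 0) and r₁ = 124 = a·0 + b·1 (s = 0, t = 1); each new remainder r_{k+1} = r_{k-1} − q_k·r_k inherits s_{k+1} = s_{k-1} − q_k·s_k, t_{k+1} = t_{k-1} − q_k·t_k, so r_k = a·s_k + b·t_k at every step:
  q = 5: r = 72, s = 1 − 5·0 = 1, t = 0 − 5·1 = -5  (check: 692·1 + 124·(-5) = 72)
  q = 1: r = 52, s = 0 − 1·1 = -1, t = 1 − 1·(-5) = 6  (check: 692·(-1) + 124·6 = 52)
  q = 1: r = 20, s = 1 − 1·(-1) = 2, t = -5 − 1·6 = -11  (check: 692·2 + 124·(-11) = 20)
  q = 2: r = 12, s = -1 − 2·2 = -5, t = 6 − 2·(-11) = 28  (check: 692·(-5) + 124·28 = 12)
  q = 1: r = 8, s = 2 − 1·(-5) = 7, t = -11 − 1·28 = -39  (check: 692·7 + 124·(-39) = 8)
  q = 1: r = 4, s = -5 − 1·7 = -12, t = 28 − 1·(-39) = 67  (check: 692·(-12) + 124·67 = 4)
The row with r = 4 (the gcd) gives the Bezout coefficients s = -12, t = 67.
Result: 692 · (-12) + 124 · (67) = 4.

gcd(692, 124) = 4; s = -12, t = 67 (check: 692·(-12) + 124·67 = 4).


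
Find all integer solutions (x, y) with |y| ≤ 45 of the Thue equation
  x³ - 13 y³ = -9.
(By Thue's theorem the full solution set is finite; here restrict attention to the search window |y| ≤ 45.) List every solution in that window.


The equation is x³ - 13y³ = -9. For fixed y, x³ = 13·y³ − 9, so a solution requires the RHS to be a perfect cube.
Strategy: iterate y from -45 to 45, compute RHS = 13·y³ − 9, and check whether it is a (positive or negative) perfect cube.
Check small values of y:
  y = 0: RHS = -9 is not a perfect cube.
  y = 1: RHS = 4 is not a perfect cube.
  y = -1: RHS = -22 is not a perfect cube.
  y = 2: RHS = 95 is not a perfect cube.
  y = -2: RHS = -113 is not a perfect cube.
  y = 3: RHS = 342 is not a perfect cube.
  y = -3: RHS = -360 is not a perfect cube.
Continuing the search up to |y| = 45 finds no solutions either.
No (x, y) in the scanned range satisfies the equation.

No integer solutions with |y| ≤ 45.
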